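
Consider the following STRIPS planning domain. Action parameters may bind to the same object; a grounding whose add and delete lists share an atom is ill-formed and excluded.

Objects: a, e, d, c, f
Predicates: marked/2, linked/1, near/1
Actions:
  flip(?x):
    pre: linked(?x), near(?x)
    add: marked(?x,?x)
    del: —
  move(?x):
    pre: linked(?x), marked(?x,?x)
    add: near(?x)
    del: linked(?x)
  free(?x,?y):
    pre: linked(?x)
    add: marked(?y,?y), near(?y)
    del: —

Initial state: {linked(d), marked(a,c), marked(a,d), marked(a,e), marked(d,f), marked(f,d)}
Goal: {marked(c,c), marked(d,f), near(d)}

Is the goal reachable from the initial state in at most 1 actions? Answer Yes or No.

No

1. free(d,d)  →  {linked(d), marked(a,c), marked(a,d), marked(a,e), marked(d,d), marked(d,f), marked(f,d), near(d)}
2. free(d,c)  →  {linked(d), marked(a,c), marked(a,d), marked(a,e), marked(c,c), marked(d,d), marked(d,f), marked(f,d), near(c), near(d)}
optimal plan length = 2; 2 > 1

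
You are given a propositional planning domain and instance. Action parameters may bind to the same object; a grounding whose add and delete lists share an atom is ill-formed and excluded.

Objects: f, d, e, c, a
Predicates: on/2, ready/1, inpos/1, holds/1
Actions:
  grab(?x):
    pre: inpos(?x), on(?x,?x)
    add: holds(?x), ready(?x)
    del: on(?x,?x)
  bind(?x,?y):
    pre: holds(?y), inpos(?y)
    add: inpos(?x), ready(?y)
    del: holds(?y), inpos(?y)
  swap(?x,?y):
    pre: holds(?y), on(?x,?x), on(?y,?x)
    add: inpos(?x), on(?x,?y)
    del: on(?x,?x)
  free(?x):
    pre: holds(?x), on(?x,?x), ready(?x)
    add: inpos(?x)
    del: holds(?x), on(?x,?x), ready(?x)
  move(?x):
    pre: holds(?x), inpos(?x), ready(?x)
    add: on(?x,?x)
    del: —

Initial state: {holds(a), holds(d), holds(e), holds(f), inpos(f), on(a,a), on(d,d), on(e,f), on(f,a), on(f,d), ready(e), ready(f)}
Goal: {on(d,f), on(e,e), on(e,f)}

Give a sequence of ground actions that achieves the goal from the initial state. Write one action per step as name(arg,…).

1. swap(d,f)  →  {holds(a), holds(d), holds(e), holds(f), inpos(d), inpos(f), on(a,a), on(d,f), on(e,f), on(f,a), on(f,d), ready(e), ready(f)}
2. bind(e,f)  →  {holds(a), holds(d), holds(e), inpos(d), inpos(e), on(a,a), on(d,f), on(e,f), on(f,a), on(f,d), ready(e), ready(f)}
3. move(e)  →  {holds(a), holds(d), holds(e), inpos(d), inpos(e), on(a,a), on(d,f), on(e,e), on(e,f), on(f,a), on(f,d), ready(e), ready(f)}

swap(d,f); bind(e,f); move(e)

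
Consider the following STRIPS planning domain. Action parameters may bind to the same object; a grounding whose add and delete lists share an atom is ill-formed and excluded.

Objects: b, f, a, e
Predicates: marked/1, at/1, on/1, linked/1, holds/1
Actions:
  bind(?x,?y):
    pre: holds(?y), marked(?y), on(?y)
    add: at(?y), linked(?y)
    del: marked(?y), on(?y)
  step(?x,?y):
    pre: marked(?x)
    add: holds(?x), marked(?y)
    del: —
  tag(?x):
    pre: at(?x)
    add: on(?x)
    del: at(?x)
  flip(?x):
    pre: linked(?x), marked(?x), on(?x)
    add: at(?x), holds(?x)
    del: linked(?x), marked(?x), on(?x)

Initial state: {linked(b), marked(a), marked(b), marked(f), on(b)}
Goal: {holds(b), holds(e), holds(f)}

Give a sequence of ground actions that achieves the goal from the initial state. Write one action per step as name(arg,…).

step(b,b); step(f,e); step(e,b)

1. step(b,b)  →  {holds(b), linked(b), marked(a), marked(b), marked(f), on(b)}
2. step(f,e)  →  {holds(b), holds(f), linked(b), marked(a), marked(b), marked(e), marked(f), on(b)}
3. step(e,b)  →  {holds(b), holds(e), holds(f), linked(b), marked(a), marked(b), marked(e), marked(f), on(b)}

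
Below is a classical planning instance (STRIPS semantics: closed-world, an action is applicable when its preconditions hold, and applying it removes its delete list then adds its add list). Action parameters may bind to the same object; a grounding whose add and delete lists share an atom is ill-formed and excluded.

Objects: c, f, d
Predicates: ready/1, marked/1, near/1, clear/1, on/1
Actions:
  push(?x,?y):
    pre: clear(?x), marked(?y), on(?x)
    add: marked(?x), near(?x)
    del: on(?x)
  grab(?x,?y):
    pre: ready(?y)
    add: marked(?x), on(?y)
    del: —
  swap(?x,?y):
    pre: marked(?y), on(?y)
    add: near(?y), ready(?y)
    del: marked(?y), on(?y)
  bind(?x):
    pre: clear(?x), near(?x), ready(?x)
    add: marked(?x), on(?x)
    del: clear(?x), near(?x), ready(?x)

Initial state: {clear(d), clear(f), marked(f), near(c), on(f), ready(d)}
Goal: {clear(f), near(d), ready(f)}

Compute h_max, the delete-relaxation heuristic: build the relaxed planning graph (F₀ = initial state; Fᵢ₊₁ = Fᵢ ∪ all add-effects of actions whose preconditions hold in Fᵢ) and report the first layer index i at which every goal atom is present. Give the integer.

2

F0 = init (6 atoms)
F1 = F0 ∪ {marked(c), marked(d), near(f), on(d), ready(f)}  (11 atoms)
F2 = F1 ∪ {near(d)}  (12 atoms)
goal ⊆ F2  ⇒  h_max = 2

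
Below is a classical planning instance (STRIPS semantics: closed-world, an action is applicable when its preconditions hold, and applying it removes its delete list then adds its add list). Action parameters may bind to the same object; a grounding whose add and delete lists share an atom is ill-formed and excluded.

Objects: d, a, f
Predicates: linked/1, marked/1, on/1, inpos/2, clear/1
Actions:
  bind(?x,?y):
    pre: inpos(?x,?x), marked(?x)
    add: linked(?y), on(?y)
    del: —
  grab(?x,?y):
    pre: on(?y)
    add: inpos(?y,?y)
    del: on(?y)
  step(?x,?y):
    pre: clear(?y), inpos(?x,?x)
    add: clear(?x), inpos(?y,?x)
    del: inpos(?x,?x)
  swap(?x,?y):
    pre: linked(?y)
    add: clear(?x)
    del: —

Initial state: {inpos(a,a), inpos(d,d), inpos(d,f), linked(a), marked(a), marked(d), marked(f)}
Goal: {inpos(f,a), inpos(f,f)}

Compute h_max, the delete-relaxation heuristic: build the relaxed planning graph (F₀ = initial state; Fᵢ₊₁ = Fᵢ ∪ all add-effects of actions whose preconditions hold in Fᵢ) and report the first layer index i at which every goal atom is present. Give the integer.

F0 = init (7 atoms)
F1 = F0 ∪ {clear(a), clear(d), clear(f), linked(d), linked(f), on(a), on(d), on(f)}  (15 atoms)
F2 = F1 ∪ {inpos(a,d), inpos(d,a), inpos(f,a), inpos(f,d), inpos(f,f)}  (20 atoms)
goal ⊆ F2  ⇒  h_max = 2

2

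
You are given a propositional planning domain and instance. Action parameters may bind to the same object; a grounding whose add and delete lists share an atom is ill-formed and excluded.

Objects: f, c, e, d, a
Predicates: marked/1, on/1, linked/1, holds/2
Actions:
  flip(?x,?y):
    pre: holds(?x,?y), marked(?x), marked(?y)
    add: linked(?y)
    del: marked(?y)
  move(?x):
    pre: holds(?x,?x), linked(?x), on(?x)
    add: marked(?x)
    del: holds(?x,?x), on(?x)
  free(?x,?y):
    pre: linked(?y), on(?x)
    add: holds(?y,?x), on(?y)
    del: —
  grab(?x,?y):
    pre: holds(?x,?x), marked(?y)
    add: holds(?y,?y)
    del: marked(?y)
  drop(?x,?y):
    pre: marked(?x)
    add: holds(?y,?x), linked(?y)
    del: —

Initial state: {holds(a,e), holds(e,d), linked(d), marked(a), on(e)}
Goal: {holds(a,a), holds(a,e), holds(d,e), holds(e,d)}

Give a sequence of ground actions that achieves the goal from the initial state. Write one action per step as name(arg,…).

1. free(e,d)  →  {holds(a,e), holds(d,e), holds(e,d), linked(d), marked(a), on(d), on(e)}
2. drop(a,a)  →  {holds(a,a), holds(a,e), holds(d,e), holds(e,d), linked(a), linked(d), marked(a), on(d), on(e)}

free(e,d); drop(a,a)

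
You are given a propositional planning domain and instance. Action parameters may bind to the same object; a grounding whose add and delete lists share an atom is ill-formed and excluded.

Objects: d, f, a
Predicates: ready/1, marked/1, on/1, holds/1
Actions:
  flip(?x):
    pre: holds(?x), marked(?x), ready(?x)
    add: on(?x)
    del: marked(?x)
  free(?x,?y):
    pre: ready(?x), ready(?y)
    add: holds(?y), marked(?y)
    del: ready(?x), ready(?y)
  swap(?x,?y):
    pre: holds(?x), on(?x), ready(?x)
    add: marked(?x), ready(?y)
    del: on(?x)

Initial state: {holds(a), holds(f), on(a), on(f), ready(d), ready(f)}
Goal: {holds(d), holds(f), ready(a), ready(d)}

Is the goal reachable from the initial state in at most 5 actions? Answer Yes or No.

Yes

1. free(d,d)  →  {holds(a), holds(d), holds(f), marked(d), on(a), on(f), ready(f)}
2. swap(f,a)  →  {holds(a), holds(d), holds(f), marked(d), marked(f), on(a), ready(a), ready(f)}
3. swap(a,d)  →  {holds(a), holds(d), holds(f), marked(a), marked(d), marked(f), ready(a), ready(d), ready(f)}
optimal plan length = 3; 3 ≤ 5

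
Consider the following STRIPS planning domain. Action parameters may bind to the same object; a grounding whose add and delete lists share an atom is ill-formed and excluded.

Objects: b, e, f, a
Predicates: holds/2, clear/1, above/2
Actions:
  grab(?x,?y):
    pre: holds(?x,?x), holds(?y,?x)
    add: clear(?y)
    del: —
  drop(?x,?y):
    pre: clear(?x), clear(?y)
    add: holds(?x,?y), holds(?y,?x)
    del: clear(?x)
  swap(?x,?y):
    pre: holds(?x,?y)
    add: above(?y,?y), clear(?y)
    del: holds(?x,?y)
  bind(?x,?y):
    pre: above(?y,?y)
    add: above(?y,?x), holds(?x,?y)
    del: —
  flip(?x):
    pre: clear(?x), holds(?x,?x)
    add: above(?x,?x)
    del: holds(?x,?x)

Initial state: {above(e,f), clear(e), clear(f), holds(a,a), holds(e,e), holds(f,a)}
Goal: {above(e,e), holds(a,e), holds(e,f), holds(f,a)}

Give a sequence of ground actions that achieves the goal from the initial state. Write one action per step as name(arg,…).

drop(e,f); swap(e,e); bind(a,e)

1. drop(e,f)  →  {above(e,f), clear(f), holds(a,a), holds(e,e), holds(e,f), holds(f,a), holds(f,e)}
2. swap(e,e)  →  {above(e,e), above(e,f), clear(e), clear(f), holds(a,a), holds(e,f), holds(f,a), holds(f,e)}
3. bind(a,e)  →  {above(e,a), above(e,e), above(e,f), clear(e), clear(f), holds(a,a), holds(a,e), holds(e,f), holds(f,a), holds(f,e)}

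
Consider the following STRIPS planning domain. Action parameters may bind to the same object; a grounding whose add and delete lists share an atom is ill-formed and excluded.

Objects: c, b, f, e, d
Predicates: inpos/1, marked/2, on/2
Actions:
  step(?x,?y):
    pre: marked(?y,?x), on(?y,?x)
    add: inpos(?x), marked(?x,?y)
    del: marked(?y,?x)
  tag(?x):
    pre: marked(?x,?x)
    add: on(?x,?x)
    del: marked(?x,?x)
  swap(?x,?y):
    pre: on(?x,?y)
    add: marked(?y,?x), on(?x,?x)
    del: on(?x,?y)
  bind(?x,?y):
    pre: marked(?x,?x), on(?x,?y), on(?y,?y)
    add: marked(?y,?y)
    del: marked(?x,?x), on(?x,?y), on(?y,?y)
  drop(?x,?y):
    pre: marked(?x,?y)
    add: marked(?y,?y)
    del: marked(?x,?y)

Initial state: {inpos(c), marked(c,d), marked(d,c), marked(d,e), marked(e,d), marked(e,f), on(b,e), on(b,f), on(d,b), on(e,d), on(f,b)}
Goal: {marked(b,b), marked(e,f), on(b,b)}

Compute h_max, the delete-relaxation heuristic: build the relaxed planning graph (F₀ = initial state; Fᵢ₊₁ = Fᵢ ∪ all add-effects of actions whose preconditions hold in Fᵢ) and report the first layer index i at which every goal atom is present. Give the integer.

2

F0 = init (11 atoms)
F1 = F0 ∪ {inpos(d), marked(b,d), marked(b,f), marked(c,c), marked(d,d), marked(e,b), marked(e,e), marked(f,b), marked(f,f), on(b,b), on(d,d), on(e,e), on(f,f)}  (24 atoms)
F2 = F1 ∪ {inpos(b), inpos(f), marked(b,b), on(c,c)}  (28 atoms)
goal ⊆ F2  ⇒  h_max = 2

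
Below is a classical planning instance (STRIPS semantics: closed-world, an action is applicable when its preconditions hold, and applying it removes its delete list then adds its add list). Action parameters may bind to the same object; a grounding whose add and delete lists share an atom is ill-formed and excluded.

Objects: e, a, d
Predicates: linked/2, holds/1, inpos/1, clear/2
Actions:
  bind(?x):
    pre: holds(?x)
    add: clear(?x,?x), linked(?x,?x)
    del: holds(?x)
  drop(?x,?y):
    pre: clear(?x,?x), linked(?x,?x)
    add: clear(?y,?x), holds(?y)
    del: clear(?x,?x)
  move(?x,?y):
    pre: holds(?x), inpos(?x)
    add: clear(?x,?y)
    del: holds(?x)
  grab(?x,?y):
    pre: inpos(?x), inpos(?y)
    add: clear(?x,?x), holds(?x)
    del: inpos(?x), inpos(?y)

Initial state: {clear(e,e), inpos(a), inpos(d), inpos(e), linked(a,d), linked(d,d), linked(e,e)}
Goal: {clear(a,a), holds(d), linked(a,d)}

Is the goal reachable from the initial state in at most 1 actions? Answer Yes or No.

1. drop(e,d)  →  {clear(d,e), holds(d), inpos(a), inpos(d), inpos(e), linked(a,d), linked(d,d), linked(e,e)}
2. grab(a,e)  →  {clear(a,a), clear(d,e), holds(a), holds(d), inpos(d), linked(a,d), linked(d,d), linked(e,e)}
optimal plan length = 2; 2 > 1

No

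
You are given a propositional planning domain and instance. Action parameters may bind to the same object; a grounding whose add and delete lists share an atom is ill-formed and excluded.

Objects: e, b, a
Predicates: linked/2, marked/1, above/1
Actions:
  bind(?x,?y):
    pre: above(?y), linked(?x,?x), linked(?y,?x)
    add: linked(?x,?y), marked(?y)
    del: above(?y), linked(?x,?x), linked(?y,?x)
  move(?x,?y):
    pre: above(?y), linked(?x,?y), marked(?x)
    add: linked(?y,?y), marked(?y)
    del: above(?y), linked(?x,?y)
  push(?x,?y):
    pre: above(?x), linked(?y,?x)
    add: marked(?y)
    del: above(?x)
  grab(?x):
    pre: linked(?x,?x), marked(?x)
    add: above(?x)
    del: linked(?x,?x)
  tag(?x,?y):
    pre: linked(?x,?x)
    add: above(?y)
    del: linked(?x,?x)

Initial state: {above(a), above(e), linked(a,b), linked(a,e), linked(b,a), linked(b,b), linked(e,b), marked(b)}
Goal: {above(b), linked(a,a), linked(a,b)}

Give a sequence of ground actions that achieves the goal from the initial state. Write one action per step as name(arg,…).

move(b,a); grab(b)

1. move(b,a)  →  {above(e), linked(a,a), linked(a,b), linked(a,e), linked(b,b), linked(e,b), marked(a), marked(b)}
2. grab(b)  →  {above(b), above(e), linked(a,a), linked(a,b), linked(a,e), linked(e,b), marked(a), marked(b)}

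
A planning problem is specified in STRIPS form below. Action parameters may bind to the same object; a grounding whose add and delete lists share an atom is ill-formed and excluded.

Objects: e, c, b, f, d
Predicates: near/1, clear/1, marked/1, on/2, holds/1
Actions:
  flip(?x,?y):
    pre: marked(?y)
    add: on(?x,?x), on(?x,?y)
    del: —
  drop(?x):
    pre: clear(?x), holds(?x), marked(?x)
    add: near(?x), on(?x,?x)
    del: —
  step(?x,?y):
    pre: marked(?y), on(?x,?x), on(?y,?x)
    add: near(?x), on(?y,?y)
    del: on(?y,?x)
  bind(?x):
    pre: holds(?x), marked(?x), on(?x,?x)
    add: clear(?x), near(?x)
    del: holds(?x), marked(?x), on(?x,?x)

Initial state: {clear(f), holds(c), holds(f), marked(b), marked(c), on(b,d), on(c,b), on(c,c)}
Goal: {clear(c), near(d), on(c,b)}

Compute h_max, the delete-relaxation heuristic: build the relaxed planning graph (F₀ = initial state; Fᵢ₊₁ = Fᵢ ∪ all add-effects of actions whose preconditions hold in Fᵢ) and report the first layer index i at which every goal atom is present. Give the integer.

F0 = init (8 atoms)
F1 = F0 ∪ {clear(c), near(c), on(b,b), on(b,c), on(d,b), on(d,c), on(d,d), on(e,b), on(e,c), on(e,e), on(f,b), on(f,c), on(f,f)}  (21 atoms)
F2 = F1 ∪ {near(b), near(d)}  (23 atoms)
goal ⊆ F2  ⇒  h_max = 2

2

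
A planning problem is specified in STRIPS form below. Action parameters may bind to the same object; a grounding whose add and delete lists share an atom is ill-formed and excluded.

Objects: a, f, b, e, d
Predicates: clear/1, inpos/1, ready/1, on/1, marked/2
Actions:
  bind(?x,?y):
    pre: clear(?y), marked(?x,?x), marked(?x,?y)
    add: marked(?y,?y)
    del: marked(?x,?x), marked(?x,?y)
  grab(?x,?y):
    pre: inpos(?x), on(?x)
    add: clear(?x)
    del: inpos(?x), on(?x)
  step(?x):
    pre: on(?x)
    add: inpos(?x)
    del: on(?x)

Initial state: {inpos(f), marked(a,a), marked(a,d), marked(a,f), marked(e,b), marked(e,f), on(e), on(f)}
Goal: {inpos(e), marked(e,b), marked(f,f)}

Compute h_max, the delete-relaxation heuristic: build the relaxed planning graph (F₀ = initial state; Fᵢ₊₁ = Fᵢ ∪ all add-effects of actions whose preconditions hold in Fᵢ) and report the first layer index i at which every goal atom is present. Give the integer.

F0 = init (8 atoms)
F1 = F0 ∪ {clear(f), inpos(e)}  (10 atoms)
F2 = F1 ∪ {clear(e), marked(f,f)}  (12 atoms)
goal ⊆ F2  ⇒  h_max = 2

2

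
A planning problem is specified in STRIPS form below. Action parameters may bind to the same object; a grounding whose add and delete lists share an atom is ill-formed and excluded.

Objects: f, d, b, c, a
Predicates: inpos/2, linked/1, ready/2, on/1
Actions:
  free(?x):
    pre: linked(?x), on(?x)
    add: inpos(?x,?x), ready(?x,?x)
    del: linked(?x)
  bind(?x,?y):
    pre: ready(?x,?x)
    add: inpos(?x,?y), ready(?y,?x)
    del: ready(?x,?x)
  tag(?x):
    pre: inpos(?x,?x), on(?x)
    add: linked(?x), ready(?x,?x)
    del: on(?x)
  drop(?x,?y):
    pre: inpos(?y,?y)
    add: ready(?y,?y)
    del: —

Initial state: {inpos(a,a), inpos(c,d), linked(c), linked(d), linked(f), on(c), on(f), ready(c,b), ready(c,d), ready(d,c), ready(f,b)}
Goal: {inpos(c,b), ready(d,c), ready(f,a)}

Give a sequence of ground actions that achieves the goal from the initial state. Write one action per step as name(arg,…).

1. free(c)  →  {inpos(a,a), inpos(c,c), inpos(c,d), linked(d), linked(f), on(c), on(f), ready(c,b), ready(c,c), ready(c,d), ready(d,c), ready(f,b)}
2. bind(c,b)  →  {inpos(a,a), inpos(c,b), inpos(c,c), inpos(c,d), linked(d), linked(f), on(c), on(f), ready(b,c), ready(c,b), ready(c,d), ready(d,c), ready(f,b)}
3. drop(f,a)  →  {inpos(a,a), inpos(c,b), inpos(c,c), inpos(c,d), linked(d), linked(f), on(c), on(f), ready(a,a), ready(b,c), ready(c,b), ready(c,d), ready(d,c), ready(f,b)}
4. bind(a,f)  →  {inpos(a,a), inpos(a,f), inpos(c,b), inpos(c,c), inpos(c,d), linked(d), linked(f), on(c), on(f), ready(b,c), ready(c,b), ready(c,d), ready(d,c), ready(f,a), ready(f,b)}

free(c); bind(c,b); drop(f,a); bind(a,f)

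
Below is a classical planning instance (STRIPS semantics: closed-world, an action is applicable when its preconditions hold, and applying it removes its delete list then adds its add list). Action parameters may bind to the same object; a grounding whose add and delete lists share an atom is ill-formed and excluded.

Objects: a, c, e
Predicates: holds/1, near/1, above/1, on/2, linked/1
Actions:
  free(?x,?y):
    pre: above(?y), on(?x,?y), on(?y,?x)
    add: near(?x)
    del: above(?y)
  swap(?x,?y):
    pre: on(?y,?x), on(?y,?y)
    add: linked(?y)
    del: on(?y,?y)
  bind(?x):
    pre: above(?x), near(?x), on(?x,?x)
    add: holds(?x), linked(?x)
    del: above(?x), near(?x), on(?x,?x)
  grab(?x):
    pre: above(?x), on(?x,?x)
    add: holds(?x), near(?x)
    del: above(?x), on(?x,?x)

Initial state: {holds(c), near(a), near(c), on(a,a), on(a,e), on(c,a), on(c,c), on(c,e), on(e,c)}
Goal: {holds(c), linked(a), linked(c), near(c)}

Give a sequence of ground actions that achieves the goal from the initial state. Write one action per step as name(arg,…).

swap(a,a); swap(a,c)

1. swap(a,a)  →  {holds(c), linked(a), near(a), near(c), on(a,e), on(c,a), on(c,c), on(c,e), on(e,c)}
2. swap(a,c)  →  {holds(c), linked(a), linked(c), near(a), near(c), on(a,e), on(c,a), on(c,e), on(e,c)}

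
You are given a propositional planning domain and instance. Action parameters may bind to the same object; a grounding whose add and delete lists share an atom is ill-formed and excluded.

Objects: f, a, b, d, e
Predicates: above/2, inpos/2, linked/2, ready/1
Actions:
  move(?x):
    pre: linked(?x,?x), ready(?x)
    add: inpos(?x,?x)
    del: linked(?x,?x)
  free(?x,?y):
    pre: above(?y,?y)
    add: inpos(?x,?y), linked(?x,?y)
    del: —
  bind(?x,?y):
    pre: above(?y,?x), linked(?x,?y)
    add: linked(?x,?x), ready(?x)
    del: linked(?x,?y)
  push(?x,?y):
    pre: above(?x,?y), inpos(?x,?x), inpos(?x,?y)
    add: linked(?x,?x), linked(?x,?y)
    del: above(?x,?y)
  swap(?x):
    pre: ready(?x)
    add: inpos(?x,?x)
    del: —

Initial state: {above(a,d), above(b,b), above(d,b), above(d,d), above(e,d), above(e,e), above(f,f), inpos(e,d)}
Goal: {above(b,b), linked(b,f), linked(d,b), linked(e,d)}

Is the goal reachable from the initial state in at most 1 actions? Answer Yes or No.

1. free(b,f)  →  {above(a,d), above(b,b), above(d,b), above(d,d), above(e,d), above(e,e), above(f,f), inpos(b,f), inpos(e,d), linked(b,f)}
2. free(d,b)  →  {above(a,d), above(b,b), above(d,b), above(d,d), above(e,d), above(e,e), above(f,f), inpos(b,f), inpos(d,b), inpos(e,d), linked(b,f), linked(d,b)}
3. free(e,d)  →  {above(a,d), above(b,b), above(d,b), above(d,d), above(e,d), above(e,e), above(f,f), inpos(b,f), inpos(d,b), inpos(e,d), linked(b,f), linked(d,b), linked(e,d)}
optimal plan length = 3; 3 > 1

No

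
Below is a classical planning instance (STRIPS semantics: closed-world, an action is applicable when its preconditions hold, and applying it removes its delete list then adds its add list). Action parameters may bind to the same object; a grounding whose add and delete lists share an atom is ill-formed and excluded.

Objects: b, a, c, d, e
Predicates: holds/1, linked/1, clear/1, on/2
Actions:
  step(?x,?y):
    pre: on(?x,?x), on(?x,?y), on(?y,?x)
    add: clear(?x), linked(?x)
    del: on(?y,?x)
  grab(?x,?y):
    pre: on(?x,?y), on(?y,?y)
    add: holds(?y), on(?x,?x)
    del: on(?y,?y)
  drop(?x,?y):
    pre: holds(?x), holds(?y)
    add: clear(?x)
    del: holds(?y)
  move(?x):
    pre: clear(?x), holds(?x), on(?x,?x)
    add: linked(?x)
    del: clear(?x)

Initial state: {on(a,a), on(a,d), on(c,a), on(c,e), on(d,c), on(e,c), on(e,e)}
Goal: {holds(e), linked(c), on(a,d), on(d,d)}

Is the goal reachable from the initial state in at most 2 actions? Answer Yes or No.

1. grab(c,e)  →  {holds(e), on(a,a), on(a,d), on(c,a), on(c,c), on(c,e), on(d,c), on(e,c)}
2. step(c,e)  →  {clear(c), holds(e), linked(c), on(a,a), on(a,d), on(c,a), on(c,c), on(c,e), on(d,c)}
3. grab(d,c)  →  {clear(c), holds(c), holds(e), linked(c), on(a,a), on(a,d), on(c,a), on(c,e), on(d,c), on(d,d)}
optimal plan length = 3; 3 > 2

No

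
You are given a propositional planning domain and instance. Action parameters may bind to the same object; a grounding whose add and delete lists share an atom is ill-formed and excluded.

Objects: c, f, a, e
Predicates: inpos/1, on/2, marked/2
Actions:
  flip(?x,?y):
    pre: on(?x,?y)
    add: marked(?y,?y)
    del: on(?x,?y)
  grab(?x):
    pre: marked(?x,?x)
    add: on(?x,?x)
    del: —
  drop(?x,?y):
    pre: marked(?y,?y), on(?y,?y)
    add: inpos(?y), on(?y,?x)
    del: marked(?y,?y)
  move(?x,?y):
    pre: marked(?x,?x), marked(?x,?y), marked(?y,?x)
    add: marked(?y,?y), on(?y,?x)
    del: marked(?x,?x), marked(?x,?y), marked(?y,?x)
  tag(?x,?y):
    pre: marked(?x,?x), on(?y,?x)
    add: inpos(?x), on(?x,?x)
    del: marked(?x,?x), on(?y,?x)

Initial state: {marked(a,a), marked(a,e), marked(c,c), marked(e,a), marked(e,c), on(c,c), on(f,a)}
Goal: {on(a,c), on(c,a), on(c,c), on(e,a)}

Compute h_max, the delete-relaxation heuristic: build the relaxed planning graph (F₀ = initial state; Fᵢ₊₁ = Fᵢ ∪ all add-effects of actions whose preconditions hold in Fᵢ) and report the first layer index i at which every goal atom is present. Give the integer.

2

F0 = init (7 atoms)
F1 = F0 ∪ {inpos(a), inpos(c), marked(e,e), on(a,a), on(c,a), on(c,e), on(c,f), on(e,a)}  (15 atoms)
F2 = F1 ∪ {inpos(e), marked(f,f), on(a,c), on(a,e), on(a,f), on(e,e)}  (21 atoms)
goal ⊆ F2  ⇒  h_max = 2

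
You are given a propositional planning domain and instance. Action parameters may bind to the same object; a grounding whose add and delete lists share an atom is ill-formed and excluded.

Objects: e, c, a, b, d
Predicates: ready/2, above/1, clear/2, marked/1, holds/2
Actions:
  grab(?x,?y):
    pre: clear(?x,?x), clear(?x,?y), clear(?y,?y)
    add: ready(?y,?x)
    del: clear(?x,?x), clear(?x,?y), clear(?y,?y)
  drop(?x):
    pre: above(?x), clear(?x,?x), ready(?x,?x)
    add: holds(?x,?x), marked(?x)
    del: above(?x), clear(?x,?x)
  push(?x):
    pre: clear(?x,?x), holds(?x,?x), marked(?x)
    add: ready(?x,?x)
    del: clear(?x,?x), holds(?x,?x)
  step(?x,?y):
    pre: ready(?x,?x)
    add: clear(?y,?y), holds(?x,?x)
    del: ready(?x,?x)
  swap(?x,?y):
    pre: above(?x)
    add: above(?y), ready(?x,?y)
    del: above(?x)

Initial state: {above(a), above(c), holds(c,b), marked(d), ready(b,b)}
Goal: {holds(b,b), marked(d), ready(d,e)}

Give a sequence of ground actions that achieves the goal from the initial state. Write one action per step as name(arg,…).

step(b,e); swap(c,d); swap(d,e)

1. step(b,e)  →  {above(a), above(c), clear(e,e), holds(b,b), holds(c,b), marked(d)}
2. swap(c,d)  →  {above(a), above(d), clear(e,e), holds(b,b), holds(c,b), marked(d), ready(c,d)}
3. swap(d,e)  →  {above(a), above(e), clear(e,e), holds(b,b), holds(c,b), marked(d), ready(c,d), ready(d,e)}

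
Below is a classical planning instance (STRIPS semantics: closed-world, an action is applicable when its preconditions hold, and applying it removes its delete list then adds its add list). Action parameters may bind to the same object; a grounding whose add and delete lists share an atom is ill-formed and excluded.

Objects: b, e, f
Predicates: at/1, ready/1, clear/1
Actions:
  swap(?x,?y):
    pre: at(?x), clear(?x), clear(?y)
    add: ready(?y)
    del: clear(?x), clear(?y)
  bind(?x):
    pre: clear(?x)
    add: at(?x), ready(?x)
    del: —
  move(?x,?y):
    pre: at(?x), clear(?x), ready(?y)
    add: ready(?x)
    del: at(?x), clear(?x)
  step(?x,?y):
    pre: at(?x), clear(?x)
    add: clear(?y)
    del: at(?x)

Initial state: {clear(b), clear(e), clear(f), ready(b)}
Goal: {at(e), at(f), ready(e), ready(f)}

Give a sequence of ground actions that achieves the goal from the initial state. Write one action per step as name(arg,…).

1. bind(e)  →  {at(e), clear(b), clear(e), clear(f), ready(b), ready(e)}
2. bind(f)  →  {at(e), at(f), clear(b), clear(e), clear(f), ready(b), ready(e), ready(f)}

bind(e); bind(f)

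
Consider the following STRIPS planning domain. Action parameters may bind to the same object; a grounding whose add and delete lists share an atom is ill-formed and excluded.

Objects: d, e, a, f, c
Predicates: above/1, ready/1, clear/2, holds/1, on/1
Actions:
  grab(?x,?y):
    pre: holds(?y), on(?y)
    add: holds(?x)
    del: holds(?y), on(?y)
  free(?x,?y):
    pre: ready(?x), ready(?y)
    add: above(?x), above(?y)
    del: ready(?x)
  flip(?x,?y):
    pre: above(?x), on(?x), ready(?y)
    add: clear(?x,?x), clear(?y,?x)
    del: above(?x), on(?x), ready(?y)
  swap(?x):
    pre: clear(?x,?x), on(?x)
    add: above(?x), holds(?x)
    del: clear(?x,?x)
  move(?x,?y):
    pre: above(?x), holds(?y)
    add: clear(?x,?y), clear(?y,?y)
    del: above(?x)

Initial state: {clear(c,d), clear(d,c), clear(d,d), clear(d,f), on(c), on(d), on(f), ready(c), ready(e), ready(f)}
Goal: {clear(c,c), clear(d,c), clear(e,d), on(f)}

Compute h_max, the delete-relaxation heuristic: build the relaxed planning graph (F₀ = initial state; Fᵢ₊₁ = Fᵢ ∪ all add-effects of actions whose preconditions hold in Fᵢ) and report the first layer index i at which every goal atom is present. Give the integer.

2

F0 = init (10 atoms)
F1 = F0 ∪ {above(c), above(d), above(e), above(f), holds(d)}  (15 atoms)
F2 = F1 ∪ {clear(c,c), clear(c,f), clear(e,c), clear(e,d), clear(e,f), clear(f,c), clear(f,d), clear(f,f), holds(a), holds(c), holds(e), holds(f)}  (27 atoms)
goal ⊆ F2  ⇒  h_max = 2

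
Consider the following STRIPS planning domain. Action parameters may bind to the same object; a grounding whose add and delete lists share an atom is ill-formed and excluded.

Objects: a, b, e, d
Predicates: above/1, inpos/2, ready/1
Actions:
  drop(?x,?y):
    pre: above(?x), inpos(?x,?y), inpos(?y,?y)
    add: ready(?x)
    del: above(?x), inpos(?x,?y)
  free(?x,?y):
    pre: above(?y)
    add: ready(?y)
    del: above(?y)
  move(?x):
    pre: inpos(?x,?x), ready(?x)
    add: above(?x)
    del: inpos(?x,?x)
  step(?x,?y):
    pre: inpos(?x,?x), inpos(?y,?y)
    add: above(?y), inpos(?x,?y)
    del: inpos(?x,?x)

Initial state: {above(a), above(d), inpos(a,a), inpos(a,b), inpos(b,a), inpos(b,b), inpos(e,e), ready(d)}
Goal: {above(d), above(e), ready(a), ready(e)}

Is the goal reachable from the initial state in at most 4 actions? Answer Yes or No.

1. drop(a,a)  →  {above(d), inpos(a,b), inpos(b,a), inpos(b,b), inpos(e,e), ready(a), ready(d)}
2. step(b,e)  →  {above(d), above(e), inpos(a,b), inpos(b,a), inpos(b,e), inpos(e,e), ready(a), ready(d)}
3. free(a,e)  →  {above(d), inpos(a,b), inpos(b,a), inpos(b,e), inpos(e,e), ready(a), ready(d), ready(e)}
4. move(e)  →  {above(d), above(e), inpos(a,b), inpos(b,a), inpos(b,e), ready(a), ready(d), ready(e)}
optimal plan length = 4; 4 ≤ 4

Yes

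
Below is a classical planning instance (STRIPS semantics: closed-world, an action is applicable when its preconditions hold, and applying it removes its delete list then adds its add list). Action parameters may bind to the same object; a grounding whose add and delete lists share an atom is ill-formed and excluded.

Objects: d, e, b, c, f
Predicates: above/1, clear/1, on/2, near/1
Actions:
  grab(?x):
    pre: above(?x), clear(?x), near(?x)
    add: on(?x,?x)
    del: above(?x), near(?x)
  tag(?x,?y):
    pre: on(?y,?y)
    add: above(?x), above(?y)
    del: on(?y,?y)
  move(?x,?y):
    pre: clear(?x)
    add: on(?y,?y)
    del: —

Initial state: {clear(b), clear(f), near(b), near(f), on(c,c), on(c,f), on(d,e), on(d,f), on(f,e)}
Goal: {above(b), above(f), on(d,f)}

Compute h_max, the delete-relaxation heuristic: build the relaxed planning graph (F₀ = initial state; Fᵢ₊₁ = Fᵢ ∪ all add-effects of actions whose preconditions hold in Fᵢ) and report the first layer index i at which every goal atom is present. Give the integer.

1

F0 = init (9 atoms)
F1 = F0 ∪ {above(b), above(c), above(d), above(e), above(f), on(b,b), on(d,d), on(e,e), on(f,f)}  (18 atoms)
goal ⊆ F1  ⇒  h_max = 1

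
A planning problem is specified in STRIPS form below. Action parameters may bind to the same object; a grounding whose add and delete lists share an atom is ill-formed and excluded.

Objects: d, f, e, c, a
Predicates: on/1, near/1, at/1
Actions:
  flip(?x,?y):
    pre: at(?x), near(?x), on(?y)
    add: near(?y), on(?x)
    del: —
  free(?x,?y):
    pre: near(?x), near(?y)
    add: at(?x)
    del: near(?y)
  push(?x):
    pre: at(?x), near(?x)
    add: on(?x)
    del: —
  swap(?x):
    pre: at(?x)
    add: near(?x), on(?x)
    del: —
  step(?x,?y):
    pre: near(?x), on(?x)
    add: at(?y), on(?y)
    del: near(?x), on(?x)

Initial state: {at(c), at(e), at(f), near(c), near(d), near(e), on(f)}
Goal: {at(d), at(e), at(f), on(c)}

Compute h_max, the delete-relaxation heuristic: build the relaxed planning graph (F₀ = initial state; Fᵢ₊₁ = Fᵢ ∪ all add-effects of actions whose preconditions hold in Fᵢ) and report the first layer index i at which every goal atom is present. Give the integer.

F0 = init (7 atoms)
F1 = F0 ∪ {at(d), near(f), on(c), on(e)}  (11 atoms)
goal ⊆ F1  ⇒  h_max = 1

1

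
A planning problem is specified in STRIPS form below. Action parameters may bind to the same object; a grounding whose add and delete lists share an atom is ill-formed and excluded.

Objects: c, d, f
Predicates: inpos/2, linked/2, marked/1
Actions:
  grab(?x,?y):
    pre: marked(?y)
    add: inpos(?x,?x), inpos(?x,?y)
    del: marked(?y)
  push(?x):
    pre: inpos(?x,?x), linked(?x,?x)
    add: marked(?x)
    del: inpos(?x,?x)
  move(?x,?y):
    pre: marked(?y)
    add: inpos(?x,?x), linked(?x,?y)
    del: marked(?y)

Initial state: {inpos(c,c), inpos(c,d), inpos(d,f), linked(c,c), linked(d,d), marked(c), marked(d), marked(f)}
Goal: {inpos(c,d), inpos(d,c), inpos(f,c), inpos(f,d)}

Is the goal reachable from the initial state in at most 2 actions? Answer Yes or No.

1. grab(d,c)  →  {inpos(c,c), inpos(c,d), inpos(d,c), inpos(d,d), inpos(d,f), linked(c,c), linked(d,d), marked(d), marked(f)}
2. grab(f,d)  →  {inpos(c,c), inpos(c,d), inpos(d,c), inpos(d,d), inpos(d,f), inpos(f,d), inpos(f,f), linked(c,c), linked(d,d), marked(f)}
3. push(c)  →  {inpos(c,d), inpos(d,c), inpos(d,d), inpos(d,f), inpos(f,d), inpos(f,f), linked(c,c), linked(d,d), marked(c), marked(f)}
4. grab(f,c)  →  {inpos(c,d), inpos(d,c), inpos(d,d), inpos(d,f), inpos(f,c), inpos(f,d), inpos(f,f), linked(c,c), linked(d,d), marked(f)}
optimal plan length = 4; 4 > 2

No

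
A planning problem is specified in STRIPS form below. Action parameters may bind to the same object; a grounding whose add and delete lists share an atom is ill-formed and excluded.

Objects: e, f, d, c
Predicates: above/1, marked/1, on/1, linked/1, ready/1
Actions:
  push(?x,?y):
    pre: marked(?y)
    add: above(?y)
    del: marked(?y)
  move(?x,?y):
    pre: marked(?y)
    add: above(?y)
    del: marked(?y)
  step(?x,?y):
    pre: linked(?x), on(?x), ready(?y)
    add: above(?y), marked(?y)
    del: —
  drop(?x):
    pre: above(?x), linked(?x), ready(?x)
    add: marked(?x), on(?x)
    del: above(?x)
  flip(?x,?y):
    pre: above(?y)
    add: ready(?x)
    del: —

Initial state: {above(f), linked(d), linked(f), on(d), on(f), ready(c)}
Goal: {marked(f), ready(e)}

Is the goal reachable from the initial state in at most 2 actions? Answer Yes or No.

No

1. flip(e,f)  →  {above(f), linked(d), linked(f), on(d), on(f), ready(c), ready(e)}
2. flip(f,f)  →  {above(f), linked(d), linked(f), on(d), on(f), ready(c), ready(e), ready(f)}
3. step(f,f)  →  {above(f), linked(d), linked(f), marked(f), on(d), on(f), ready(c), ready(e), ready(f)}
optimal plan length = 3; 3 > 2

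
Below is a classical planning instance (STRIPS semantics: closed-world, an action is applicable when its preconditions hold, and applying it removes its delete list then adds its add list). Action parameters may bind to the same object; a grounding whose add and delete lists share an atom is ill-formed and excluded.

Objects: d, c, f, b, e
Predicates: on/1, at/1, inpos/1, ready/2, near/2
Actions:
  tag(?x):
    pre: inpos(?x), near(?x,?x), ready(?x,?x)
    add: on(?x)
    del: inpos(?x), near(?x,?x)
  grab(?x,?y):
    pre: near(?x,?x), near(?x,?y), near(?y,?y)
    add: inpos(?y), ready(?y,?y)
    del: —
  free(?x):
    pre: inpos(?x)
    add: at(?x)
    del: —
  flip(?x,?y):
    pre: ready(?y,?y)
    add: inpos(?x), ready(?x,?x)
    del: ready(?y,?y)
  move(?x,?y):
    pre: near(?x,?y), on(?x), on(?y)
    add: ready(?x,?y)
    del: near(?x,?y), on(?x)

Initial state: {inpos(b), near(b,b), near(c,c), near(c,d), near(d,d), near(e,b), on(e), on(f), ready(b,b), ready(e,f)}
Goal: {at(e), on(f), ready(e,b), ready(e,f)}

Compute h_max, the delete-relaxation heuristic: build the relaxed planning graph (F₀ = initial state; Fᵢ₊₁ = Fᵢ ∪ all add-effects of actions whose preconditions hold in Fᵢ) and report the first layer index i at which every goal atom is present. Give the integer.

2

F0 = init (10 atoms)
F1 = F0 ∪ {at(b), inpos(c), inpos(d), inpos(e), inpos(f), on(b), ready(c,c), ready(d,d), ready(e,e), ready(f,f)}  (20 atoms)
F2 = F1 ∪ {at(c), at(d), at(e), at(f), on(c), on(d), ready(e,b)}  (27 atoms)
goal ⊆ F2  ⇒  h_max = 2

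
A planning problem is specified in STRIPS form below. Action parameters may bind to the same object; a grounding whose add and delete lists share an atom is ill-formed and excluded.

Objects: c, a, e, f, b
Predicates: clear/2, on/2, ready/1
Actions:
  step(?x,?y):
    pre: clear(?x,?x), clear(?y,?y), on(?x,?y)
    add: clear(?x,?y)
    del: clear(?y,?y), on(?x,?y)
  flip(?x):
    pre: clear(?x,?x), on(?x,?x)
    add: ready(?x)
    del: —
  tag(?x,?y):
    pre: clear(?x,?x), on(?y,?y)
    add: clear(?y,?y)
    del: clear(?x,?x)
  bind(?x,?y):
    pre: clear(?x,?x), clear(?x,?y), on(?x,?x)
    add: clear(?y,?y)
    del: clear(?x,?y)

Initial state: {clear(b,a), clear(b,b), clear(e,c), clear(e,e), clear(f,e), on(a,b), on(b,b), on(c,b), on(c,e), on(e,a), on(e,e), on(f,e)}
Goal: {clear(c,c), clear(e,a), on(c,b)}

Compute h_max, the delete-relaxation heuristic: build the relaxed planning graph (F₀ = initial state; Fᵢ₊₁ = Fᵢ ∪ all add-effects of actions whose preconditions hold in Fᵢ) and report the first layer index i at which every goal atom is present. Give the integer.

F0 = init (12 atoms)
F1 = F0 ∪ {clear(a,a), clear(c,c), ready(b), ready(e)}  (16 atoms)
F2 = F1 ∪ {clear(a,b), clear(c,b), clear(c,e), clear(e,a)}  (20 atoms)
goal ⊆ F2  ⇒  h_max = 2

2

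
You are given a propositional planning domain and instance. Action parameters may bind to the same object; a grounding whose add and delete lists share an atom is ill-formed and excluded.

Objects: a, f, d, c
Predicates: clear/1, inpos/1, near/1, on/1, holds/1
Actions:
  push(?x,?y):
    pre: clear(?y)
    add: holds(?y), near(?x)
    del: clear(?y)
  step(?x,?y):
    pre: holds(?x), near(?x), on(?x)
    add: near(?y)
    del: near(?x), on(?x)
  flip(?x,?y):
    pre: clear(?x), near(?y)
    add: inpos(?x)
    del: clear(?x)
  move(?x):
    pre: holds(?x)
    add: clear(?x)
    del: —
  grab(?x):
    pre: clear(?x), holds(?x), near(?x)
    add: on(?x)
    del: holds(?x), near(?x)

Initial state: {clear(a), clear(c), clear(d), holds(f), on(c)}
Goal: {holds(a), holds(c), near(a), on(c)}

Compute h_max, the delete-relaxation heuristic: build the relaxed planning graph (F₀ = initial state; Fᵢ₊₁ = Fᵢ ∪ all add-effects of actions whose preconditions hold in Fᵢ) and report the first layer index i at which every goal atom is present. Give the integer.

F0 = init (5 atoms)
F1 = F0 ∪ {clear(f), holds(a), holds(c), holds(d), near(a), near(c), near(d), near(f)}  (13 atoms)
goal ⊆ F1  ⇒  h_max = 1

1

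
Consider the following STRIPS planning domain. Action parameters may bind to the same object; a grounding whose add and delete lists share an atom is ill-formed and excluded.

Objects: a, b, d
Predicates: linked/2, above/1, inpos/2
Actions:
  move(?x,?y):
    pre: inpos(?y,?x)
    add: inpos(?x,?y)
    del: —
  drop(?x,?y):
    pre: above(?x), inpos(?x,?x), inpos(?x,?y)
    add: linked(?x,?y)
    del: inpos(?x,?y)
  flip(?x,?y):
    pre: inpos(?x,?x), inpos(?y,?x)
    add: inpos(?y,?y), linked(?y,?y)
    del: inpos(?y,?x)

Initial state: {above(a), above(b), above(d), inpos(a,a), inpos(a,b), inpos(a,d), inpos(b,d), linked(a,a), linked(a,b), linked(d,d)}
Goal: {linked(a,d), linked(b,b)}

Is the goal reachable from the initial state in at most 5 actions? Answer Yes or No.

Yes

1. move(b,a)  →  {above(a), above(b), above(d), inpos(a,a), inpos(a,b), inpos(a,d), inpos(b,a), inpos(b,d), linked(a,a), linked(a,b), linked(d,d)}
2. drop(a,d)  →  {above(a), above(b), above(d), inpos(a,a), inpos(a,b), inpos(b,a), inpos(b,d), linked(a,a), linked(a,b), linked(a,d), linked(d,d)}
3. flip(a,b)  →  {above(a), above(b), above(d), inpos(a,a), inpos(a,b), inpos(b,b), inpos(b,d), linked(a,a), linked(a,b), linked(a,d), linked(b,b), linked(d,d)}
optimal plan length = 3; 3 ≤ 5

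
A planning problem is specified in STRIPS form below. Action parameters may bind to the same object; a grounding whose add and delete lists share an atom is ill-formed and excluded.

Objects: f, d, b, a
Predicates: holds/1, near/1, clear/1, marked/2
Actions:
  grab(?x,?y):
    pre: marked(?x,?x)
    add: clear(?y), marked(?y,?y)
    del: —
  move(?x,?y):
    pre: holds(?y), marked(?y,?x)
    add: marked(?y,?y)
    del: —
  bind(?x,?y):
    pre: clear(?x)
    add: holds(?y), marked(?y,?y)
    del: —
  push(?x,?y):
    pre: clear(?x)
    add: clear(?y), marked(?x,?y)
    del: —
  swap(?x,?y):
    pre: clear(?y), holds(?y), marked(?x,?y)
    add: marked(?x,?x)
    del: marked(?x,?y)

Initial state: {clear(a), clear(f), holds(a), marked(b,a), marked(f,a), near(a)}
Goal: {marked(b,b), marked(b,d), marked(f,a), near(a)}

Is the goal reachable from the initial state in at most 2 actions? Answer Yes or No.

No

1. bind(f,f)  →  {clear(a), clear(f), holds(a), holds(f), marked(b,a), marked(f,a), marked(f,f), near(a)}
2. grab(f,b)  →  {clear(a), clear(b), clear(f), holds(a), holds(f), marked(b,a), marked(b,b), marked(f,a), marked(f,f), near(a)}
3. push(b,d)  →  {clear(a), clear(b), clear(d), clear(f), holds(a), holds(f), marked(b,a), marked(b,b), marked(b,d), marked(f,a), marked(f,f), near(a)}
optimal plan length = 3; 3 > 2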